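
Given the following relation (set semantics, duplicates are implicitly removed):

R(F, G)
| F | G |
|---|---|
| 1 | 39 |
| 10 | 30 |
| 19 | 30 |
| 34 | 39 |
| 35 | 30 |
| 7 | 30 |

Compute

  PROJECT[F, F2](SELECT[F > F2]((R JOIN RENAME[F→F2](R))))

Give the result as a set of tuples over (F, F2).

ρ[F→F2]: schema becomes (F2, G); tuples unchanged.
Joining R and RENAME[F→F2](R) on G yields {(1, 39, 1), (1, 39, 34), (10, 30, 10), (10, 30, 19), (10, 30, 35), (10, 30, 7), (19, 30, 10), (19, 30, 19), (19, 30, 35), (19, 30, 7), (34, 39, 1), (34, 39, 34), (35, 30, 10), (35, 30, 19), (35, 30, 35), (35, 30, 7), (7, 30, 10), (7, 30, 19), (7, 30, 35), (7, 30, 7)}.
σ[F > F2]: keep tuples satisfying F > F2 → {(10, 30, 7), (19, 30, 10), (19, 30, 7), (34, 39, 1), (35, 30, 10), (35, 30, 19), (35, 30, 7)}
Keep only column(s) F, F2: {(10, 7), (19, 10), (19, 7), (34, 1), (35, 10), (35, 19), (35, 7)}

{(10, 7), (19, 10), (19, 7), (34, 1), (35, 10), (35, 19), (35, 7)}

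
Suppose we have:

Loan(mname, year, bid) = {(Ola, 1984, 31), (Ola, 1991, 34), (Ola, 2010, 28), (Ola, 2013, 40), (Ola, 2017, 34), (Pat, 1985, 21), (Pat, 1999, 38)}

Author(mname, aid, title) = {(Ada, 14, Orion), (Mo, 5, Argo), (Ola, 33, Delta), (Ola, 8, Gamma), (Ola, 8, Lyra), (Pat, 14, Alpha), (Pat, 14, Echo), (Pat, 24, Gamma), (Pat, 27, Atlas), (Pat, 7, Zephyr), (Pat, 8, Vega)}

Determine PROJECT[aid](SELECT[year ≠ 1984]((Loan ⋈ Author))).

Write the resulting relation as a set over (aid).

{14, 24, 27, 33, 7, 8}

Joining Loan and Author on mname yields {(Ola, 1984, 31, 33, Delta), (Ola, 1984, 31, 8, Gamma), (Ola, 1984, 31, 8, Lyra), (Ola, 1991, 34, 33, Delta), (Ola, 1991, 34, 8, Gamma), (Ola, 1991, 34, 8, Lyra), (Ola, 2010, 28, 33, Delta), (Ola, 2010, 28, 8, Gamma), (Ola, 2010, 28, 8, Lyra), (Ola, 2013, 40, 33, Delta), (Ola, 2013, 40, 8, Gamma), (Ola, 2013, 40, 8, Lyra), (Ola, 2017, 34, 33, Delta), (Ola, 2017, 34, 8, Gamma), (Ola, 2017, 34, 8, Lyra), (Pat, 1985, 21, 14, Alpha), (Pat, 1985, 21, 14, Echo), (Pat, 1985, 21, 24, Gamma), (Pat, 1985, 21, 27, Atlas), (Pat, 1985, 21, 7, Zephyr), (Pat, 1985, 21, 8, Vega), (Pat, 1999, 38, 14, Alpha), (Pat, 1999, 38, 14, Echo), (Pat, 1999, 38, 24, Gamma), (Pat, 1999, 38, 27, Atlas), (Pat, 1999, 38, 7, Zephyr), (Pat, 1999, 38, 8, Vega)}.
σ[year ≠ 1984]: keep tuples satisfying year ≠ 1984 → {(Ola, 1991, 34, 33, Delta), (Ola, 1991, 34, 8, Gamma), (Ola, 1991, 34, 8, Lyra), (Ola, 2010, 28, 33, Delta), (Ola, 2010, 28, 8, Gamma), (Ola, 2010, 28, 8, Lyra), (Ola, 2013, 40, 33, Delta), (Ola, 2013, 40, 8, Gamma), (Ola, 2013, 40, 8, Lyra), (Ola, 2017, 34, 33, Delta), (Ola, 2017, 34, 8, Gamma), (Ola, 2017, 34, 8, Lyra), (Pat, 1985, 21, 14, Alpha), (Pat, 1985, 21, 14, Echo), (Pat, 1985, 21, 24, Gamma), (Pat, 1985, 21, 27, Atlas), (Pat, 1985, 21, 7, Zephyr), (Pat, 1985, 21, 8, Vega), (Pat, 1999, 38, 14, Alpha), (Pat, 1999, 38, 14, Echo), (Pat, 1999, 38, 24, Gamma), (Pat, 1999, 38, 27, Atlas), (Pat, 1999, 38, 7, Zephyr), (Pat, 1999, 38, 8, Vega)}
Projecting to aid (18 duplicate(s) eliminated): {14, 24, 27, 33, 7, 8}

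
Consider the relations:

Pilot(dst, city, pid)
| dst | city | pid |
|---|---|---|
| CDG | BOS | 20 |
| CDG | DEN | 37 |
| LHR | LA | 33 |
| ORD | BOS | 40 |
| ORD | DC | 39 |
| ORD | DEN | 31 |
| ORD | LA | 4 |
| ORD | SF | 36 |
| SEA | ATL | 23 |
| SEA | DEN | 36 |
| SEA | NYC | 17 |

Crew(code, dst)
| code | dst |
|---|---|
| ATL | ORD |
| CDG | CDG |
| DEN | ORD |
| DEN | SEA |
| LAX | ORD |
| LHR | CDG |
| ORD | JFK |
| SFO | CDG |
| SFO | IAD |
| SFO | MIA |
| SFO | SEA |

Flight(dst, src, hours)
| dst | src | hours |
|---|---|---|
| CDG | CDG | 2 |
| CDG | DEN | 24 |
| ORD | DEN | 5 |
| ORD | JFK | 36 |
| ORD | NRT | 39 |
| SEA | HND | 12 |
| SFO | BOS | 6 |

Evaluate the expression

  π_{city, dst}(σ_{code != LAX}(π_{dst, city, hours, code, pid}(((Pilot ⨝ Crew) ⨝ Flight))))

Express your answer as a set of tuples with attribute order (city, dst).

{(ATL, SEA), (BOS, CDG), (BOS, ORD), (DC, ORD), (DEN, CDG), (DEN, ORD), (DEN, SEA), (LA, ORD), (NYC, SEA), (SF, ORD)}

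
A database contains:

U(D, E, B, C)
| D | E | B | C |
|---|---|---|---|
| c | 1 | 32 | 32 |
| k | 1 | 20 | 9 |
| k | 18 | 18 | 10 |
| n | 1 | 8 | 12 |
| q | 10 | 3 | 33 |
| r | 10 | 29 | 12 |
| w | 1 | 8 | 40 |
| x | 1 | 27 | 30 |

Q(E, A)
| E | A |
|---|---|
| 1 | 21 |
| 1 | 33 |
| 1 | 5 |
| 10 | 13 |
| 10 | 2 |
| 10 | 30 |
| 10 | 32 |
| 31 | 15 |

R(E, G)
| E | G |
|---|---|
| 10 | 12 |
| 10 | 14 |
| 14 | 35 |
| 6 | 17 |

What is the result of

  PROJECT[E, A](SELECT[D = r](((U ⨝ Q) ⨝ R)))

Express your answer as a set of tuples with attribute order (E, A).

Joining U and Q on E yields {(c, 1, 32, 32, 21), (c, 1, 32, 32, 33), (c, 1, 32, 32, 5), (k, 1, 20, 9, 21), (k, 1, 20, 9, 33), (k, 1, 20, 9, 5), (n, 1, 8, 12, 21), (n, 1, 8, 12, 33), (n, 1, 8, 12, 5), (q, 10, 3, 33, 13), (q, 10, 3, 33, 2), (q, 10, 3, 33, 30), (q, 10, 3, 33, 32), (r, 10, 29, 12, 13), (r, 10, 29, 12, 2), (r, 10, 29, 12, 30), (r, 10, 29, 12, 32), (w, 1, 8, 40, 21), (w, 1, 8, 40, 33), (w, 1, 8, 40, 5), (x, 1, 27, 30, 21), (x, 1, 27, 30, 33), (x, 1, 27, 30, 5)}.
Joining (U ⨝ Q) and R on E yields {(q, 10, 3, 33, 13, 12), (q, 10, 3, 33, 13, 14), (q, 10, 3, 33, 2, 12), (q, 10, 3, 33, 2, 14), (q, 10, 3, 33, 30, 12), (q, 10, 3, 33, 30, 14), (q, 10, 3, 33, 32, 12), (q, 10, 3, 33, 32, 14), (r, 10, 29, 12, 13, 12), (r, 10, 29, 12, 13, 14), (r, 10, 29, 12, 2, 12), (r, 10, 29, 12, 2, 14), (r, 10, 29, 12, 30, 12), (r, 10, 29, 12, 30, 14), (r, 10, 29, 12, 32, 12), (r, 10, 29, 12, 32, 14)}.
Selection D = r: {(r, 10, 29, 12, 13, 12), (r, 10, 29, 12, 13, 14), (r, 10, 29, 12, 2, 12), (r, 10, 29, 12, 2, 14), (r, 10, 29, 12, 30, 12), (r, 10, 29, 12, 30, 14), (r, 10, 29, 12, 32, 12), (r, 10, 29, 12, 32, 14)}
Projecting to E, A (4 duplicate(s) eliminated): {(10, 13), (10, 2), (10, 30), (10, 32)}

{(10, 13), (10, 2), (10, 30), (10, 32)}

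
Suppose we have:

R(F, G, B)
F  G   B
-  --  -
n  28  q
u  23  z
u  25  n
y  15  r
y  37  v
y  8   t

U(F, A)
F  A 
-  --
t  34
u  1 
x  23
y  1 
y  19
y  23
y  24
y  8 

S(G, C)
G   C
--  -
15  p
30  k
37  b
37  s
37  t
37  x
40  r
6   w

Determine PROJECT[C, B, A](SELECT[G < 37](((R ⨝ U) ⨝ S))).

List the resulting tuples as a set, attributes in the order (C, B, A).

{(p, r, 1), (p, r, 19), (p, r, 23), (p, r, 24), (p, r, 8)}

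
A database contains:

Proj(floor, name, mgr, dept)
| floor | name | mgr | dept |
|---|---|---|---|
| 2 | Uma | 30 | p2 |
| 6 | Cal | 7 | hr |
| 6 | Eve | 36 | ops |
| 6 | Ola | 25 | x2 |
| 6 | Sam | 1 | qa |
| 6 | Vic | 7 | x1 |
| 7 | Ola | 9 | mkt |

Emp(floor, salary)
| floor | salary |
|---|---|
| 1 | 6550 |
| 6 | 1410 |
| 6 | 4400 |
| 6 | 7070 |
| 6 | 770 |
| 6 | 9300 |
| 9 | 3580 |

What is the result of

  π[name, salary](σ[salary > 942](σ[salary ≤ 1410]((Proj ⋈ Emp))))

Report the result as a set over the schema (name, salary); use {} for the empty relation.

{(Cal, 1410), (Eve, 1410), (Ola, 1410), (Sam, 1410), (Vic, 1410)}

Joining Proj and Emp on floor yields {(6, Cal, 7, hr, 1410), (6, Cal, 7, hr, 4400), (6, Cal, 7, hr, 7070), (6, Cal, 7, hr, 770), (6, Cal, 7, hr, 9300), (6, Eve, 36, ops, 1410), (6, Eve, 36, ops, 4400), (6, Eve, 36, ops, 7070), (6, Eve, 36, ops, 770), (6, Eve, 36, ops, 9300), (6, Ola, 25, x2, 1410), (6, Ola, 25, x2, 4400), (6, Ola, 25, x2, 7070), (6, Ola, 25, x2, 770), (6, Ola, 25, x2, 9300), (6, Sam, 1, qa, 1410), (6, Sam, 1, qa, 4400), (6, Sam, 1, qa, 7070), (6, Sam, 1, qa, 770), (6, Sam, 1, qa, 9300), (6, Vic, 7, x1, 1410), (6, Vic, 7, x1, 4400), (6, Vic, 7, x1, 7070), (6, Vic, 7, x1, 770), (6, Vic, 7, x1, 9300)}.
Selection salary ≤ 1410: {(6, Cal, 7, hr, 1410), (6, Cal, 7, hr, 770), (6, Eve, 36, ops, 1410), (6, Eve, 36, ops, 770), (6, Ola, 25, x2, 1410), (6, Ola, 25, x2, 770), (6, Sam, 1, qa, 1410), (6, Sam, 1, qa, 770), (6, Vic, 7, x1, 1410), (6, Vic, 7, x1, 770)}
Selection salary > 942: {(6, Cal, 7, hr, 1410), (6, Eve, 36, ops, 1410), (6, Ola, 25, x2, 1410), (6, Sam, 1, qa, 1410), (6, Vic, 7, x1, 1410)}
π_{name, salary} gives {(Cal, 1410), (Eve, 1410), (Ola, 1410), (Sam, 1410), (Vic, 1410)}.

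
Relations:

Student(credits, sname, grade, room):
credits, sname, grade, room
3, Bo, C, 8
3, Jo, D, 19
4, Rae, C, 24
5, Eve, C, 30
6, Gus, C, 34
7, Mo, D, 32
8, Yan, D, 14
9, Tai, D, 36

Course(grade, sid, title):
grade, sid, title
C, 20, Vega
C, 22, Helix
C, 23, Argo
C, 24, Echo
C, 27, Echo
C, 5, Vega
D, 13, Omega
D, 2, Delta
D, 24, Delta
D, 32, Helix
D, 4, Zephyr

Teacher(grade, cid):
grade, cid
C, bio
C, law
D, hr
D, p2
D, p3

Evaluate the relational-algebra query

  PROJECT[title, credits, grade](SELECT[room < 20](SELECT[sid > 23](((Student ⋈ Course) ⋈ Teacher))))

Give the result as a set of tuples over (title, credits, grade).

{(Delta, 3, D), (Delta, 8, D), (Echo, 3, C), (Helix, 3, D), (Helix, 8, D)}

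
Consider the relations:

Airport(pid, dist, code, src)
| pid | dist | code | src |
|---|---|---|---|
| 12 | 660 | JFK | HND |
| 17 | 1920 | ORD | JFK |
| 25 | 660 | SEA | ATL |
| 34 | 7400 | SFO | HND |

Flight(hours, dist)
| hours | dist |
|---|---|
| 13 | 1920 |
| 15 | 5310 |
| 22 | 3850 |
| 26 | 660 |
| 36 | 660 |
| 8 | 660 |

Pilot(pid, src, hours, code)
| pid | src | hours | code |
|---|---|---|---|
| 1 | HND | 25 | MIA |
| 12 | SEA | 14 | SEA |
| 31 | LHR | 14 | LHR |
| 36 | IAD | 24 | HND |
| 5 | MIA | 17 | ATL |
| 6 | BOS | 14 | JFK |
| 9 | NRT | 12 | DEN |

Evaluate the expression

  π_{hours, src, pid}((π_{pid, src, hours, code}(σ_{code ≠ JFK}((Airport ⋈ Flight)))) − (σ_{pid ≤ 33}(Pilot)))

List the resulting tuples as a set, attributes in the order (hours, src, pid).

{(13, JFK, 17), (26, ATL, 25), (36, ATL, 25), (8, ATL, 25)}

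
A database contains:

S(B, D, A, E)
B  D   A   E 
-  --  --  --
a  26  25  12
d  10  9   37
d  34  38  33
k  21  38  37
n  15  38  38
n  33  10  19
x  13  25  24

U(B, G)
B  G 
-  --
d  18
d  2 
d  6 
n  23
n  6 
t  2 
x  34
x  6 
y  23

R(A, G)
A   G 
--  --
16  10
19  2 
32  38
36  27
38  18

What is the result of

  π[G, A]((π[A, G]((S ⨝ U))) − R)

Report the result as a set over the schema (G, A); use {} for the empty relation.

Natural join on B: {(d, 10, 9, 37, 18), (d, 10, 9, 37, 2), (d, 10, 9, 37, 6), (d, 34, 38, 33, 18), (d, 34, 38, 33, 2), (d, 34, 38, 33, 6), (n, 15, 38, 38, 23), (n, 15, 38, 38, 6), (n, 33, 10, 19, 23), (n, 33, 10, 19, 6), (x, 13, 25, 24, 34), (x, 13, 25, 24, 6)}
π_{A, G} gives {(10, 23), (10, 6), (25, 34), (25, 6), (38, 18), (38, 2), (38, 23), (38, 6), (9, 18), (9, 2), (9, 6)} (1 duplicate(s) eliminated).
Taking the difference: {(10, 23), (10, 6), (25, 34), (25, 6), (38, 2), (38, 23), (38, 6), (9, 18), (9, 2), (9, 6)}
π_{G, A} gives {(18, 9), (2, 38), (2, 9), (23, 10), (23, 38), (34, 25), (6, 10), (6, 25), (6, 38), (6, 9)}.

{(18, 9), (2, 38), (2, 9), (23, 10), (23, 38), (34, 25), (6, 10), (6, 25), (6, 38), (6, 9)}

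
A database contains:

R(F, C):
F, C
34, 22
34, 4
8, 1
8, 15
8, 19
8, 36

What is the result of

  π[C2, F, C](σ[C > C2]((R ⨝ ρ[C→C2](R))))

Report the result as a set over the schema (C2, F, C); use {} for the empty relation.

ρ[C→C2]: schema becomes (F, C2); tuples unchanged.
R ⋈ ρ[C→C2](R) (natural join on F): {(34, 22, 22), (34, 22, 4), (34, 4, 22), (34, 4, 4), (8, 1, 1), (8, 1, 15), (8, 1, 19), (8, 1, 36), (8, 15, 1), (8, 15, 15), (8, 15, 19), (8, 15, 36), (8, 19, 1), (8, 19, 15), (8, 19, 19), (8, 19, 36), (8, 36, 1), (8, 36, 15), (8, 36, 19), (8, 36, 36)}
Apply σ_{C > C2}; surviving tuples: {(34, 22, 4), (8, 15, 1), (8, 19, 1), (8, 19, 15), (8, 36, 1), (8, 36, 15), (8, 36, 19)}
Projecting to C2, F, C: {(1, 8, 15), (1, 8, 19), (1, 8, 36), (15, 8, 19), (15, 8, 36), (19, 8, 36), (4, 34, 22)}

{(1, 8, 15), (1, 8, 19), (1, 8, 36), (15, 8, 19), (15, 8, 36), (19, 8, 36), (4, 34, 22)}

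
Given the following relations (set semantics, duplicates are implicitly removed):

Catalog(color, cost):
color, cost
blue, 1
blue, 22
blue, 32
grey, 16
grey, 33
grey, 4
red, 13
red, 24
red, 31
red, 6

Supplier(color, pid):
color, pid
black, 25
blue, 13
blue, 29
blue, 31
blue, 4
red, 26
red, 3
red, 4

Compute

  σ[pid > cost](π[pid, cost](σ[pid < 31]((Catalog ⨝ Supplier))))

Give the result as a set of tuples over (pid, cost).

Catalog ⋈ Supplier (natural join on color): {(blue, 1, 13), (blue, 1, 29), (blue, 1, 31), (blue, 1, 4), (blue, 22, 13), (blue, 22, 29), (blue, 22, 31), (blue, 22, 4), (blue, 32, 13), (blue, 32, 29), (blue, 32, 31), (blue, 32, 4), (red, 13, 26), (red, 13, 3), (red, 13, 4), (red, 24, 26), (red, 24, 3), (red, 24, 4), (red, 31, 26), (red, 31, 3), (red, 31, 4), (red, 6, 26), (red, 6, 3), (red, 6, 4)}
σ[pid < 31]: keep tuples satisfying pid < 31 → {(blue, 1, 13), (blue, 1, 29), (blue, 1, 4), (blue, 22, 13), (blue, 22, 29), (blue, 22, 4), (blue, 32, 13), (blue, 32, 29), (blue, 32, 4), (red, 13, 26), (red, 13, 3), (red, 13, 4), (red, 24, 26), (red, 24, 3), (red, 24, 4), (red, 31, 26), (red, 31, 3), (red, 31, 4), (red, 6, 26), (red, 6, 3), (red, 6, 4)}
π[pid, cost]: project onto (pid, cost) → {(13, 1), (13, 22), (13, 32), (26, 13), (26, 24), (26, 31), (26, 6), (29, 1), (29, 22), (29, 32), (3, 13), (3, 24), (3, 31), (3, 6), (4, 1), (4, 13), (4, 22), (4, 24), (4, 31), (4, 32), (4, 6)}
σ[pid > cost]: keep tuples satisfying pid > cost → {(13, 1), (26, 13), (26, 24), (26, 6), (29, 1), (29, 22), (4, 1)}

{(13, 1), (26, 13), (26, 24), (26, 6), (29, 1), (29, 22), (4, 1)}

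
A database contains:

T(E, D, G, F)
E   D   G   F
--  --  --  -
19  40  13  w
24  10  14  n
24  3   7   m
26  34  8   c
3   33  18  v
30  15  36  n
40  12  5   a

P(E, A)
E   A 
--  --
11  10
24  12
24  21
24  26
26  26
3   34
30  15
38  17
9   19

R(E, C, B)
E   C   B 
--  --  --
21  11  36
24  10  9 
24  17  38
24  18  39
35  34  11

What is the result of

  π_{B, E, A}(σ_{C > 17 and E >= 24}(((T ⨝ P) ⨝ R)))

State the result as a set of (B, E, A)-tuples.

{(39, 24, 12), (39, 24, 21), (39, 24, 26)}

Natural join on E: {(24, 10, 14, n, 12), (24, 10, 14, n, 21), (24, 10, 14, n, 26), (24, 3, 7, m, 12), (24, 3, 7, m, 21), (24, 3, 7, m, 26), (26, 34, 8, c, 26), (3, 33, 18, v, 34), (30, 15, 36, n, 15)}
Natural join on E: {(24, 10, 14, n, 12, 10, 9), (24, 10, 14, n, 12, 17, 38), (24, 10, 14, n, 12, 18, 39), (24, 10, 14, n, 21, 10, 9), (24, 10, 14, n, 21, 17, 38), (24, 10, 14, n, 21, 18, 39), (24, 10, 14, n, 26, 10, 9), (24, 10, 14, n, 26, 17, 38), (24, 10, 14, n, 26, 18, 39), (24, 3, 7, m, 12, 10, 9), (24, 3, 7, m, 12, 17, 38), (24, 3, 7, m, 12, 18, 39), (24, 3, 7, m, 21, 10, 9), (24, 3, 7, m, 21, 17, 38), (24, 3, 7, m, 21, 18, 39), (24, 3, 7, m, 26, 10, 9), (24, 3, 7, m, 26, 17, 38), (24, 3, 7, m, 26, 18, 39)}
Apply σ_{C > 17 and E >= 24}; surviving tuples: {(24, 10, 14, n, 12, 18, 39), (24, 10, 14, n, 21, 18, 39), (24, 10, 14, n, 26, 18, 39), (24, 3, 7, m, 12, 18, 39), (24, 3, 7, m, 21, 18, 39), (24, 3, 7, m, 26, 18, 39)}
π_{B, E, A} gives {(39, 24, 12), (39, 24, 21), (39, 24, 26)} (3 duplicate(s) eliminated).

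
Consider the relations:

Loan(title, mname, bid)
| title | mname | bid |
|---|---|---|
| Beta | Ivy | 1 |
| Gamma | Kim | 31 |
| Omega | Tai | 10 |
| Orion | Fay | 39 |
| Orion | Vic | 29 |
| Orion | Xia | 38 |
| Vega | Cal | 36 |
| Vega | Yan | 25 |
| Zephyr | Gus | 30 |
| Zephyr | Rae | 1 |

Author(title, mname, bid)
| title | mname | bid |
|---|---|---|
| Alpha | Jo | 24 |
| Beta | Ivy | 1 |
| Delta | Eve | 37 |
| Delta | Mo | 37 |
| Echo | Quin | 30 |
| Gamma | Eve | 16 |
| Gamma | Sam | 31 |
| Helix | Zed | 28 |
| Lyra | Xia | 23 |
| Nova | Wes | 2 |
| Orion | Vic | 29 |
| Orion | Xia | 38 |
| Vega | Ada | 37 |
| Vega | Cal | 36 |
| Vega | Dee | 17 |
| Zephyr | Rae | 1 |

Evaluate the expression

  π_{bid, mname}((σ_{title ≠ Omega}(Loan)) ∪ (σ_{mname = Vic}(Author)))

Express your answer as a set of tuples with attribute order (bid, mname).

σ[title ≠ Omega]: keep tuples satisfying title ≠ Omega → {(Beta, Ivy, 1), (Gamma, Kim, 31), (Orion, Fay, 39), (Orion, Vic, 29), (Orion, Xia, 38), (Vega, Cal, 36), (Vega, Yan, 25), (Zephyr, Gus, 30), (Zephyr, Rae, 1)}
σ[mname = Vic]: keep tuples satisfying mname = Vic → {(Orion, Vic, 29)}
Union: {(Beta, Ivy, 1), (Gamma, Kim, 31), (Orion, Fay, 39), (Orion, Vic, 29), (Orion, Xia, 38), (Vega, Cal, 36), (Vega, Yan, 25), (Zephyr, Gus, 30), (Zephyr, Rae, 1)} with {(Orion, Vic, 29)} → {(Beta, Ivy, 1), (Gamma, Kim, 31), (Orion, Fay, 39), (Orion, Vic, 29), (Orion, Xia, 38), (Vega, Cal, 36), (Vega, Yan, 25), (Zephyr, Gus, 30), (Zephyr, Rae, 1)}
Projecting to bid, mname: {(1, Ivy), (1, Rae), (25, Yan), (29, Vic), (30, Gus), (31, Kim), (36, Cal), (38, Xia), (39, Fay)}

{(1, Ivy), (1, Rae), (25, Yan), (29, Vic), (30, Gus), (31, Kim), (36, Cal), (38, Xia), (39, Fay)}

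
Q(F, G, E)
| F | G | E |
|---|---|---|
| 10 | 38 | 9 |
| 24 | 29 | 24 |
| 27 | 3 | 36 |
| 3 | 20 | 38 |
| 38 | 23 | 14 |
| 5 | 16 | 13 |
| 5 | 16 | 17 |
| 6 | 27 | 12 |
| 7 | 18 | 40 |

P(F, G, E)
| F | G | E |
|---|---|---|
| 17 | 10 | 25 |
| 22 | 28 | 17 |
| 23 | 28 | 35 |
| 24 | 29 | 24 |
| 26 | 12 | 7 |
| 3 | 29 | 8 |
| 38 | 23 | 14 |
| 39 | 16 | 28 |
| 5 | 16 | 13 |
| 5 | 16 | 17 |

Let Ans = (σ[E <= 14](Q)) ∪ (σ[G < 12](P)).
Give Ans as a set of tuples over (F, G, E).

{(10, 38, 9), (17, 10, 25), (38, 23, 14), (5, 16, 13), (6, 27, 12)}

Filtering on E <= 14 leaves {(10, 38, 9), (38, 23, 14), (5, 16, 13), (6, 27, 12)}.
Filtering on G < 12 leaves {(17, 10, 25)}.
Union: {(10, 38, 9), (38, 23, 14), (5, 16, 13), (6, 27, 12)} with {(17, 10, 25)} → {(10, 38, 9), (17, 10, 25), (38, 23, 14), (5, 16, 13), (6, 27, 12)}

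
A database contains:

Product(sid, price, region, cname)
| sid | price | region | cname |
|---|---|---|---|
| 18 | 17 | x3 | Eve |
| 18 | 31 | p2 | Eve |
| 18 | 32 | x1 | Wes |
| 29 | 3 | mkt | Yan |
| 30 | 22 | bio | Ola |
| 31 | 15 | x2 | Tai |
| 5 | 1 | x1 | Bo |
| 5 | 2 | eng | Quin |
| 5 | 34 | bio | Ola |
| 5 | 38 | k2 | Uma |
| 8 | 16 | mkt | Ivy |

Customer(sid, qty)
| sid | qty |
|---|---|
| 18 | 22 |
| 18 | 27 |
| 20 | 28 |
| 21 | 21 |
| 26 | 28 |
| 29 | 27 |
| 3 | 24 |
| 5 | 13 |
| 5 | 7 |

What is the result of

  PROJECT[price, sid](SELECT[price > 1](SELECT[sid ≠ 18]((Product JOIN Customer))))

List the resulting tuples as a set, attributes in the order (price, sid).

Product ⋈ Customer (natural join on sid): {(18, 17, x3, Eve, 22), (18, 17, x3, Eve, 27), (18, 31, p2, Eve, 22), (18, 31, p2, Eve, 27), (18, 32, x1, Wes, 22), (18, 32, x1, Wes, 27), (29, 3, mkt, Yan, 27), (5, 1, x1, Bo, 13), (5, 1, x1, Bo, 7), (5, 2, eng, Quin, 13), (5, 2, eng, Quin, 7), (5, 34, bio, Ola, 13), (5, 34, bio, Ola, 7), (5, 38, k2, Uma, 13), (5, 38, k2, Uma, 7)}
Filtering on sid ≠ 18 leaves {(29, 3, mkt, Yan, 27), (5, 1, x1, Bo, 13), (5, 1, x1, Bo, 7), (5, 2, eng, Quin, 13), (5, 2, eng, Quin, 7), (5, 34, bio, Ola, 13), (5, 34, bio, Ola, 7), (5, 38, k2, Uma, 13), (5, 38, k2, Uma, 7)}.
Filtering on price > 1 leaves {(29, 3, mkt, Yan, 27), (5, 2, eng, Quin, 13), (5, 2, eng, Quin, 7), (5, 34, bio, Ola, 13), (5, 34, bio, Ola, 7), (5, 38, k2, Uma, 13), (5, 38, k2, Uma, 7)}.
Projecting to price, sid (3 duplicate(s) eliminated): {(2, 5), (3, 29), (34, 5), (38, 5)}

{(2, 5), (3, 29), (34, 5), (38, 5)}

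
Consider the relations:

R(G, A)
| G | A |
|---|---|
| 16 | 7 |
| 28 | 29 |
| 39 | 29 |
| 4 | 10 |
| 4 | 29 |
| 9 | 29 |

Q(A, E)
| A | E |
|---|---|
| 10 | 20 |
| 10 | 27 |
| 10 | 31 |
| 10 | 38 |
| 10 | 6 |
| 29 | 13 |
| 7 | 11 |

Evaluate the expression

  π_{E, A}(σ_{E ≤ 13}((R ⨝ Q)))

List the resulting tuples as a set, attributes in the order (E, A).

{(11, 7), (13, 29), (6, 10)}

Natural join on A: {(16, 7, 11), (28, 29, 13), (39, 29, 13), (4, 10, 20), (4, 10, 27), (4, 10, 31), (4, 10, 38), (4, 10, 6), (4, 29, 13), (9, 29, 13)}
Apply σ_{E ≤ 13}; surviving tuples: {(16, 7, 11), (28, 29, 13), (39, 29, 13), (4, 10, 6), (4, 29, 13), (9, 29, 13)}
Projecting to E, A (3 duplicate(s) eliminated): {(11, 7), (13, 29), (6, 10)}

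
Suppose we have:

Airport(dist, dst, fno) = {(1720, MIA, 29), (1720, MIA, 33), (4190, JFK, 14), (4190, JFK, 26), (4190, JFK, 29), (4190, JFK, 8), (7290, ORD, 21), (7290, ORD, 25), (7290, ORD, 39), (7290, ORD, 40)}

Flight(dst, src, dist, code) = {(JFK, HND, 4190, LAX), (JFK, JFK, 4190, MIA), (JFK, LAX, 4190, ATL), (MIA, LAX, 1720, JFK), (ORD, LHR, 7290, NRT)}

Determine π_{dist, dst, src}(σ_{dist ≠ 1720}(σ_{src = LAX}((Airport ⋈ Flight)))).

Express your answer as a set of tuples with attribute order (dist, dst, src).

Natural join on dist, dst: {(1720, MIA, 29, LAX, JFK), (1720, MIA, 33, LAX, JFK), (4190, JFK, 14, HND, LAX), (4190, JFK, 14, JFK, MIA), (4190, JFK, 14, LAX, ATL), (4190, JFK, 26, HND, LAX), (4190, JFK, 26, JFK, MIA), (4190, JFK, 26, LAX, ATL), (4190, JFK, 29, HND, LAX), (4190, JFK, 29, JFK, MIA), (4190, JFK, 29, LAX, ATL), (4190, JFK, 8, HND, LAX), (4190, JFK, 8, JFK, MIA), (4190, JFK, 8, LAX, ATL), (7290, ORD, 21, LHR, NRT), (7290, ORD, 25, LHR, NRT), (7290, ORD, 39, LHR, NRT), (7290, ORD, 40, LHR, NRT)}
Filtering on src = LAX leaves {(1720, MIA, 29, LAX, JFK), (1720, MIA, 33, LAX, JFK), (4190, JFK, 14, LAX, ATL), (4190, JFK, 26, LAX, ATL), (4190, JFK, 29, LAX, ATL), (4190, JFK, 8, LAX, ATL)}.
Filtering on dist ≠ 1720 leaves {(4190, JFK, 14, LAX, ATL), (4190, JFK, 26, LAX, ATL), (4190, JFK, 29, LAX, ATL), (4190, JFK, 8, LAX, ATL)}.
Projecting to dist, dst, src (3 duplicate(s) eliminated): {(4190, JFK, LAX)}

{(4190, JFK, LAX)}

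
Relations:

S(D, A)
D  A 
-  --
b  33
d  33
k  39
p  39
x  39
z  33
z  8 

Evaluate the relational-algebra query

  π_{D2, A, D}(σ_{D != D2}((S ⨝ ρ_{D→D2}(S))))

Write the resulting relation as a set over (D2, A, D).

{(b, 33, d), (b, 33, z), (d, 33, b), (d, 33, z), (k, 39, p), (k, 39, x), (p, 39, k), (p, 39, x), (x, 39, k), (x, 39, p), (z, 33, b), (z, 33, d)}

ρ[D→D2]: schema becomes (D2, A); tuples unchanged.
Natural join on A: {(b, 33, b), (b, 33, d), (b, 33, z), (d, 33, b), (d, 33, d), (d, 33, z), (k, 39, k), (k, 39, p), (k, 39, x), (p, 39, k), (p, 39, p), (p, 39, x), (x, 39, k), (x, 39, p), (x, 39, x), (z, 33, b), (z, 33, d), (z, 33, z), (z, 8, z)}
Filtering on D != D2 leaves {(b, 33, d), (b, 33, z), (d, 33, b), (d, 33, z), (k, 39, p), (k, 39, x), (p, 39, k), (p, 39, x), (x, 39, k), (x, 39, p), (z, 33, b), (z, 33, d)}.
Projecting to D2, A, D: {(b, 33, d), (b, 33, z), (d, 33, b), (d, 33, z), (k, 39, p), (k, 39, x), (p, 39, k), (p, 39, x), (x, 39, k), (x, 39, p), (z, 33, b), (z, 33, d)}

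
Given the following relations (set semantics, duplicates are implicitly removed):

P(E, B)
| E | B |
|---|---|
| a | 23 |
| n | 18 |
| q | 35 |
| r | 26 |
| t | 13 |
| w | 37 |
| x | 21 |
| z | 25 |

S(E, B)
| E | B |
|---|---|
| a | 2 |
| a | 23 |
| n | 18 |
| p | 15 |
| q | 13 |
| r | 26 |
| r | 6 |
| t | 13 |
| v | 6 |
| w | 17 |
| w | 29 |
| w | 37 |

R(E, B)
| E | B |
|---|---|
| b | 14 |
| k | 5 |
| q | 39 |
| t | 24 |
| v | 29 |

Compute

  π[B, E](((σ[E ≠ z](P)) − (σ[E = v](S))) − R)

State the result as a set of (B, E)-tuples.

Apply σ_{E ≠ z}; surviving tuples: {(a, 23), (n, 18), (q, 35), (r, 26), (t, 13), (w, 37), (x, 21)}
Apply σ_{E = v}; surviving tuples: {(v, 6)}
Taking the difference: {(a, 23), (n, 18), (q, 35), (r, 26), (t, 13), (w, 37), (x, 21)}
Taking the difference: {(a, 23), (n, 18), (q, 35), (r, 26), (t, 13), (w, 37), (x, 21)}
Projecting to B, E: {(13, t), (18, n), (21, x), (23, a), (26, r), (35, q), (37, w)}

{(13, t), (18, n), (21, x), (23, a), (26, r), (35, q), (37, w)}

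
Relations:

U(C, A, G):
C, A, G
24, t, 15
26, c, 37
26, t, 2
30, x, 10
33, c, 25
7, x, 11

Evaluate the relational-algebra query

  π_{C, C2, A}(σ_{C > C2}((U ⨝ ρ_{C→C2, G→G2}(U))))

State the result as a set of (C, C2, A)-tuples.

ρ[C→C2, G→G2]: schema becomes (C2, A, G2); tuples unchanged.
Natural join on A: {(24, t, 15, 24, 15), (24, t, 15, 26, 2), (26, c, 37, 26, 37), (26, c, 37, 33, 25), (26, t, 2, 24, 15), (26, t, 2, 26, 2), (30, x, 10, 30, 10), (30, x, 10, 7, 11), (33, c, 25, 26, 37), (33, c, 25, 33, 25), (7, x, 11, 30, 10), (7, x, 11, 7, 11)}
Filtering on C > C2 leaves {(26, t, 2, 24, 15), (30, x, 10, 7, 11), (33, c, 25, 26, 37)}.
π_{C, C2, A} gives {(26, 24, t), (30, 7, x), (33, 26, c)}.

{(26, 24, t), (30, 7, x), (33, 26, c)}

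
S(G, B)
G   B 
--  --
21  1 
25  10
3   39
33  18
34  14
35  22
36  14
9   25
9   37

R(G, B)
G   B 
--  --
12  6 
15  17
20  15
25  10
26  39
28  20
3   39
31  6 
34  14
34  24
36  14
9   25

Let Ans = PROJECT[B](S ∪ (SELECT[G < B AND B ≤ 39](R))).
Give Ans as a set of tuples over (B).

Selection G < B AND B ≤ 39: {(15, 17), (26, 39), (3, 39), (9, 25)}
Taking the union: {(15, 17), (21, 1), (25, 10), (26, 39), (3, 39), (33, 18), (34, 14), (35, 22), (36, 14), (9, 25), (9, 37)}
π[B]: project onto (B) (2 duplicate(s) eliminated) → {1, 10, 14, 17, 18, 22, 25, 37, 39}

{1, 10, 14, 17, 18, 22, 25, 37, 39}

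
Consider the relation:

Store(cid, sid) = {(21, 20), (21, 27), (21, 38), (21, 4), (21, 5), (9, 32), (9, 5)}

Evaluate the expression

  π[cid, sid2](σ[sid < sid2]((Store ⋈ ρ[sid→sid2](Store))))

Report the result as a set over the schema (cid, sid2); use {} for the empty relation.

{(21, 20), (21, 27), (21, 38), (21, 5), (9, 32)}

ρ[sid→sid2]: schema becomes (cid, sid2); tuples unchanged.
Joining Store and ρ[sid→sid2](Store) on cid yields {(21, 20, 20), (21, 20, 27), (21, 20, 38), (21, 20, 4), (21, 20, 5), (21, 27, 20), (21, 27, 27), (21, 27, 38), (21, 27, 4), (21, 27, 5), (21, 38, 20), (21, 38, 27), (21, 38, 38), (21, 38, 4), (21, 38, 5), (21, 4, 20), (21, 4, 27), (21, 4, 38), (21, 4, 4), (21, 4, 5), (21, 5, 20), (21, 5, 27), (21, 5, 38), (21, 5, 4), (21, 5, 5), (9, 32, 32), (9, 32, 5), (9, 5, 32), (9, 5, 5)}.
Apply σ_{sid < sid2}; surviving tuples: {(21, 20, 27), (21, 20, 38), (21, 27, 38), (21, 4, 20), (21, 4, 27), (21, 4, 38), (21, 4, 5), (21, 5, 20), (21, 5, 27), (21, 5, 38), (9, 5, 32)}
π[cid, sid2]: project onto (cid, sid2) (6 duplicate(s) eliminated) → {(21, 20), (21, 27), (21, 38), (21, 5), (9, 32)}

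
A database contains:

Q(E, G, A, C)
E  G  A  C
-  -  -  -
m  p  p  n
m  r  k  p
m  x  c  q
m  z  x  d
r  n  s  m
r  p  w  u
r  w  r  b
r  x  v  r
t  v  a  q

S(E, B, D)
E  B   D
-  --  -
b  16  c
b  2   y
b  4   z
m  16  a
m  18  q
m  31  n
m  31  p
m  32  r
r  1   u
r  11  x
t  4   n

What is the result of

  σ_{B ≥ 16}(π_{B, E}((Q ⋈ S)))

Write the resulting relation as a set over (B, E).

Joining Q and S on E yields {(m, p, p, n, 16, a), (m, p, p, n, 18, q), (m, p, p, n, 31, n), (m, p, p, n, 31, p), (m, p, p, n, 32, r), (m, r, k, p, 16, a), (m, r, k, p, 18, q), (m, r, k, p, 31, n), (m, r, k, p, 31, p), (m, r, k, p, 32, r), (m, x, c, q, 16, a), (m, x, c, q, 18, q), (m, x, c, q, 31, n), (m, x, c, q, 31, p), (m, x, c, q, 32, r), (m, z, x, d, 16, a), (m, z, x, d, 18, q), (m, z, x, d, 31, n), (m, z, x, d, 31, p), (m, z, x, d, 32, r), (r, n, s, m, 1, u), (r, n, s, m, 11, x), (r, p, w, u, 1, u), (r, p, w, u, 11, x), (r, w, r, b, 1, u), (r, w, r, b, 11, x), (r, x, v, r, 1, u), (r, x, v, r, 11, x), (t, v, a, q, 4, n)}.
π_{B, E} gives {(1, r), (11, r), (16, m), (18, m), (31, m), (32, m), (4, t)} (22 duplicate(s) eliminated).
Apply σ_{B ≥ 16}; surviving tuples: {(16, m), (18, m), (31, m), (32, m)}

{(16, m), (18, m), (31, m), (32, m)}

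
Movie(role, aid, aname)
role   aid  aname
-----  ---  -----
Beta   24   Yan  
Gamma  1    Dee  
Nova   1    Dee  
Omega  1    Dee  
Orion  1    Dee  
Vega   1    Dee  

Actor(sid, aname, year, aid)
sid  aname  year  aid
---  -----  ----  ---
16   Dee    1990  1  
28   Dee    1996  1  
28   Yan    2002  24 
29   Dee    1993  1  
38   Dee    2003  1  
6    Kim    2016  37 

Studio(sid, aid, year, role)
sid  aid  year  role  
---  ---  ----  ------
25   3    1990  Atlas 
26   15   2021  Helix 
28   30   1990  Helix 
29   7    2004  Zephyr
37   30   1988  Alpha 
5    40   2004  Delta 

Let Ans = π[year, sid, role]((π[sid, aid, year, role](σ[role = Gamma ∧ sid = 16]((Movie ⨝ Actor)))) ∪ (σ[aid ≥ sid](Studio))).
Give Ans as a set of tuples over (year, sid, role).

Movie ⋈ Actor (natural join on aid, aname): {(Beta, 24, Yan, 28, 2002), (Gamma, 1, Dee, 16, 1990), (Gamma, 1, Dee, 28, 1996), (Gamma, 1, Dee, 29, 1993), (Gamma, 1, Dee, 38, 2003), (Nova, 1, Dee, 16, 1990), (Nova, 1, Dee, 28, 1996), (Nova, 1, Dee, 29, 1993), (Nova, 1, Dee, 38, 2003), (Omega, 1, Dee, 16, 1990), (Omega, 1, Dee, 28, 1996), (Omega, 1, Dee, 29, 1993), (Omega, 1, Dee, 38, 2003), (Orion, 1, Dee, 16, 1990), (Orion, 1, Dee, 28, 1996), (Orion, 1, Dee, 29, 1993), (Orion, 1, Dee, 38, 2003), (Vega, 1, Dee, 16, 1990), (Vega, 1, Dee, 28, 1996), (Vega, 1, Dee, 29, 1993), (Vega, 1, Dee, 38, 2003)}
σ[role = Gamma ∧ sid = 16]: keep tuples satisfying role = Gamma ∧ sid = 16 → {(Gamma, 1, Dee, 16, 1990)}
Projecting to sid, aid, year, role: {(16, 1, 1990, Gamma)}
σ[aid ≥ sid]: keep tuples satisfying aid ≥ sid → {(28, 30, 1990, Helix), (5, 40, 2004, Delta)}
Union: {(16, 1, 1990, Gamma)} with {(28, 30, 1990, Helix), (5, 40, 2004, Delta)} → {(16, 1, 1990, Gamma), (28, 30, 1990, Helix), (5, 40, 2004, Delta)}
Projecting to year, sid, role: {(1990, 16, Gamma), (1990, 28, Helix), (2004, 5, Delta)}

{(1990, 16, Gamma), (1990, 28, Helix), (2004, 5, Delta)}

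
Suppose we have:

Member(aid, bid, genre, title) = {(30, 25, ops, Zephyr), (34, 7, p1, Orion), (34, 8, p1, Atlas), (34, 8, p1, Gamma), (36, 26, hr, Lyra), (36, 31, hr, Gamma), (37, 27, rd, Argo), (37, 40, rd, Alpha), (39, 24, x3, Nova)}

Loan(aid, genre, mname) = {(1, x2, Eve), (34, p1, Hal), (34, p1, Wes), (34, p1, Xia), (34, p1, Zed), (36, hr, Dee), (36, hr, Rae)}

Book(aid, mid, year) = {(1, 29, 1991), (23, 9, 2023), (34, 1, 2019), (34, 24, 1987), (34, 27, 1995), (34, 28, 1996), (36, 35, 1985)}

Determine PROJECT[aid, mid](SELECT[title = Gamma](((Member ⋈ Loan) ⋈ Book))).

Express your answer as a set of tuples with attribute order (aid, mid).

Natural join on aid, genre: {(34, 7, p1, Orion, Hal), (34, 7, p1, Orion, Wes), (34, 7, p1, Orion, Xia), (34, 7, p1, Orion, Zed), (34, 8, p1, Atlas, Hal), (34, 8, p1, Atlas, Wes), (34, 8, p1, Atlas, Xia), (34, 8, p1, Atlas, Zed), (34, 8, p1, Gamma, Hal), (34, 8, p1, Gamma, Wes), (34, 8, p1, Gamma, Xia), (34, 8, p1, Gamma, Zed), (36, 26, hr, Lyra, Dee), (36, 26, hr, Lyra, Rae), (36, 31, hr, Gamma, Dee), (36, 31, hr, Gamma, Rae)}
Natural join on aid: {(34, 7, p1, Orion, Hal, 1, 2019), (34, 7, p1, Orion, Hal, 24, 1987), (34, 7, p1, Orion, Hal, 27, 1995), (34, 7, p1, Orion, Hal, 28, 1996), (34, 7, p1, Orion, Wes, 1, 2019), (34, 7, p1, Orion, Wes, 24, 1987), (34, 7, p1, Orion, Wes, 27, 1995), (34, 7, p1, Orion, Wes, 28, 1996), (34, 7, p1, Orion, Xia, 1, 2019), (34, 7, p1, Orion, Xia, 24, 1987), (34, 7, p1, Orion, Xia, 27, 1995), (34, 7, p1, Orion, Xia, 28, 1996), (34, 7, p1, Orion, Zed, 1, 2019), (34, 7, p1, Orion, Zed, 24, 1987), (34, 7, p1, Orion, Zed, 27, 1995), (34, 7, p1, Orion, Zed, 28, 1996), (34, 8, p1, Atlas, Hal, 1, 2019), (34, 8, p1, Atlas, Hal, 24, 1987), (34, 8, p1, Atlas, Hal, 27, 1995), (34, 8, p1, Atlas, Hal, 28, 1996), (34, 8, p1, Atlas, Wes, 1, 2019), (34, 8, p1, Atlas, Wes, 24, 1987), (34, 8, p1, Atlas, Wes, 27, 1995), (34, 8, p1, Atlas, Wes, 28, 1996), (34, 8, p1, Atlas, Xia, 1, 2019), (34, 8, p1, Atlas, Xia, 24, 1987), (34, 8, p1, Atlas, Xia, 27, 1995), (34, 8, p1, Atlas, Xia, 28, 1996), (34, 8, p1, Atlas, Zed, 1, 2019), (34, 8, p1, Atlas, Zed, 24, 1987), (34, 8, p1, Atlas, Zed, 27, 1995), (34, 8, p1, Atlas, Zed, 28, 1996), (34, 8, p1, Gamma, Hal, 1, 2019), (34, 8, p1, Gamma, Hal, 24, 1987), (34, 8, p1, Gamma, Hal, 27, 1995), (34, 8, p1, Gamma, Hal, 28, 1996), (34, 8, p1, Gamma, Wes, 1, 2019), (34, 8, p1, Gamma, Wes, 24, 1987), (34, 8, p1, Gamma, Wes, 27, 1995), (34, 8, p1, Gamma, Wes, 28, 1996), (34, 8, p1, Gamma, Xia, 1, 2019), (34, 8, p1, Gamma, Xia, 24, 1987), (34, 8, p1, Gamma, Xia, 27, 1995), (34, 8, p1, Gamma, Xia, 28, 1996), (34, 8, p1, Gamma, Zed, 1, 2019), (34, 8, p1, Gamma, Zed, 24, 1987), (34, 8, p1, Gamma, Zed, 27, 1995), (34, 8, p1, Gamma, Zed, 28, 1996), (36, 26, hr, Lyra, Dee, 35, 1985), (36, 26, hr, Lyra, Rae, 35, 1985), (36, 31, hr, Gamma, Dee, 35, 1985), (36, 31, hr, Gamma, Rae, 35, 1985)}
Apply σ_{title = Gamma}; surviving tuples: {(34, 8, p1, Gamma, Hal, 1, 2019), (34, 8, p1, Gamma, Hal, 24, 1987), (34, 8, p1, Gamma, Hal, 27, 1995), (34, 8, p1, Gamma, Hal, 28, 1996), (34, 8, p1, Gamma, Wes, 1, 2019), (34, 8, p1, Gamma, Wes, 24, 1987), (34, 8, p1, Gamma, Wes, 27, 1995), (34, 8, p1, Gamma, Wes, 28, 1996), (34, 8, p1, Gamma, Xia, 1, 2019), (34, 8, p1, Gamma, Xia, 24, 1987), (34, 8, p1, Gamma, Xia, 27, 1995), (34, 8, p1, Gamma, Xia, 28, 1996), (34, 8, p1, Gamma, Zed, 1, 2019), (34, 8, p1, Gamma, Zed, 24, 1987), (34, 8, p1, Gamma, Zed, 27, 1995), (34, 8, p1, Gamma, Zed, 28, 1996), (36, 31, hr, Gamma, Dee, 35, 1985), (36, 31, hr, Gamma, Rae, 35, 1985)}
π[aid, mid]: project onto (aid, mid) (13 duplicate(s) eliminated) → {(34, 1), (34, 24), (34, 27), (34, 28), (36, 35)}

{(34, 1), (34, 24), (34, 27), (34, 28), (36, 35)}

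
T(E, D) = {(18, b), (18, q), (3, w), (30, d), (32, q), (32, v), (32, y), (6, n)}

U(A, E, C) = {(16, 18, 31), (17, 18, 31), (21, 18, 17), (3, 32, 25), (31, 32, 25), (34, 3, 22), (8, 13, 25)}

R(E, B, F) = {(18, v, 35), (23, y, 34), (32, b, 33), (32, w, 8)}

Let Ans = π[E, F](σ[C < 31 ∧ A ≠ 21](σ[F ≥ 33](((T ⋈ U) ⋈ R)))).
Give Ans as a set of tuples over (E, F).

{(32, 33)}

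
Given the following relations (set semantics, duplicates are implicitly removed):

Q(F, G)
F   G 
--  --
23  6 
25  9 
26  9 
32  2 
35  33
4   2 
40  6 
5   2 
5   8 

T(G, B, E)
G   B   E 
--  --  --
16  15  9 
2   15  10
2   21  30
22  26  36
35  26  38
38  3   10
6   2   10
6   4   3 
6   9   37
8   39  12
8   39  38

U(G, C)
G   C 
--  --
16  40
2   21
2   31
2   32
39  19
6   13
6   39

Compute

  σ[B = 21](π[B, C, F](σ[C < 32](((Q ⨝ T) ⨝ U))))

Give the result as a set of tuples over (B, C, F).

Joining Q and T on G yields {(23, 6, 2, 10), (23, 6, 4, 3), (23, 6, 9, 37), (32, 2, 15, 10), (32, 2, 21, 30), (4, 2, 15, 10), (4, 2, 21, 30), (40, 6, 2, 10), (40, 6, 4, 3), (40, 6, 9, 37), (5, 2, 15, 10), (5, 2, 21, 30), (5, 8, 39, 12), (5, 8, 39, 38)}.
Joining (Q ⨝ T) and U on G yields {(23, 6, 2, 10, 13), (23, 6, 2, 10, 39), (23, 6, 4, 3, 13), (23, 6, 4, 3, 39), (23, 6, 9, 37, 13), (23, 6, 9, 37, 39), (32, 2, 15, 10, 21), (32, 2, 15, 10, 31), (32, 2, 15, 10, 32), (32, 2, 21, 30, 21), (32, 2, 21, 30, 31), (32, 2, 21, 30, 32), (4, 2, 15, 10, 21), (4, 2, 15, 10, 31), (4, 2, 15, 10, 32), (4, 2, 21, 30, 21), (4, 2, 21, 30, 31), (4, 2, 21, 30, 32), (40, 6, 2, 10, 13), (40, 6, 2, 10, 39), (40, 6, 4, 3, 13), (40, 6, 4, 3, 39), (40, 6, 9, 37, 13), (40, 6, 9, 37, 39), (5, 2, 15, 10, 21), (5, 2, 15, 10, 31), (5, 2, 15, 10, 32), (5, 2, 21, 30, 21), (5, 2, 21, 30, 31), (5, 2, 21, 30, 32)}.
Apply σ_{C < 32}; surviving tuples: {(23, 6, 2, 10, 13), (23, 6, 4, 3, 13), (23, 6, 9, 37, 13), (32, 2, 15, 10, 21), (32, 2, 15, 10, 31), (32, 2, 21, 30, 21), (32, 2, 21, 30, 31), (4, 2, 15, 10, 21), (4, 2, 15, 10, 31), (4, 2, 21, 30, 21), (4, 2, 21, 30, 31), (40, 6, 2, 10, 13), (40, 6, 4, 3, 13), (40, 6, 9, 37, 13), (5, 2, 15, 10, 21), (5, 2, 15, 10, 31), (5, 2, 21, 30, 21), (5, 2, 21, 30, 31)}
π[B, C, F]: project onto (B, C, F) → {(15, 21, 32), (15, 21, 4), (15, 21, 5), (15, 31, 32), (15, 31, 4), (15, 31, 5), (2, 13, 23), (2, 13, 40), (21, 21, 32), (21, 21, 4), (21, 21, 5), (21, 31, 32), (21, 31, 4), (21, 31, 5), (4, 13, 23), (4, 13, 40), (9, 13, 23), (9, 13, 40)}
Apply σ_{B = 21}; surviving tuples: {(21, 21, 32), (21, 21, 4), (21, 21, 5), (21, 31, 32), (21, 31, 4), (21, 31, 5)}

{(21, 21, 32), (21, 21, 4), (21, 21, 5), (21, 31, 32), (21, 31, 4), (21, 31, 5)}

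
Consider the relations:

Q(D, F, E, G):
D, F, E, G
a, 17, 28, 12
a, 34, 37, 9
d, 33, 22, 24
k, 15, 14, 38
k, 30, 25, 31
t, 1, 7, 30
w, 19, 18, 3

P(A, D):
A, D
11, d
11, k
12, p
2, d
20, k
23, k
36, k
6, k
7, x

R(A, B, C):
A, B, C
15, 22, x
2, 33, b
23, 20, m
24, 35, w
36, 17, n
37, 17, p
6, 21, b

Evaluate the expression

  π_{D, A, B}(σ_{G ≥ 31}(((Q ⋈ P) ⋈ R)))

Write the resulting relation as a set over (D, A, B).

{(k, 23, 20), (k, 36, 17), (k, 6, 21)}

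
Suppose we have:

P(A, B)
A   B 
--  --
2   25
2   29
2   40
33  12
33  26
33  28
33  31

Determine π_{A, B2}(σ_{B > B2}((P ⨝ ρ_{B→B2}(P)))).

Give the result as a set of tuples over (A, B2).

{(2, 25), (2, 29), (33, 12), (33, 26), (33, 28)}

ρ[B→B2]: schema becomes (A, B2); tuples unchanged.
Joining P and ρ_{B→B2}(P) on A yields {(2, 25, 25), (2, 25, 29), (2, 25, 40), (2, 29, 25), (2, 29, 29), (2, 29, 40), (2, 40, 25), (2, 40, 29), (2, 40, 40), (33, 12, 12), (33, 12, 26), (33, 12, 28), (33, 12, 31), (33, 26, 12), (33, 26, 26), (33, 26, 28), (33, 26, 31), (33, 28, 12), (33, 28, 26), (33, 28, 28), (33, 28, 31), (33, 31, 12), (33, 31, 26), (33, 31, 28), (33, 31, 31)}.
σ[B > B2]: keep tuples satisfying B > B2 → {(2, 29, 25), (2, 40, 25), (2, 40, 29), (33, 26, 12), (33, 28, 12), (33, 28, 26), (33, 31, 12), (33, 31, 26), (33, 31, 28)}
Keep only column(s) A, B2 (4 duplicate(s) eliminated): {(2, 25), (2, 29), (33, 12), (33, 26), (33, 28)}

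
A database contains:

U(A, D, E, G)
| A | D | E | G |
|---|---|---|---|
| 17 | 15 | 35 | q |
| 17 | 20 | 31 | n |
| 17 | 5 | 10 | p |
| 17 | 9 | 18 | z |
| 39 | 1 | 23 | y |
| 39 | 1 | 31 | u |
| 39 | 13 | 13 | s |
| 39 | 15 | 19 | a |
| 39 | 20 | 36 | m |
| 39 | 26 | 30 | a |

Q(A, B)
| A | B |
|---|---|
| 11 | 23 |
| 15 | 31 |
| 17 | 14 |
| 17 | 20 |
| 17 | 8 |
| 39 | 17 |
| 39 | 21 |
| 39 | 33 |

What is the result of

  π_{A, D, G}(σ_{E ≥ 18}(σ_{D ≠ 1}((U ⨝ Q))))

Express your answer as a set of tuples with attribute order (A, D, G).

{(17, 15, q), (17, 20, n), (17, 9, z), (39, 15, a), (39, 20, m), (39, 26, a)}

Natural join on A: {(17, 15, 35, q, 14), (17, 15, 35, q, 20), (17, 15, 35, q, 8), (17, 20, 31, n, 14), (17, 20, 31, n, 20), (17, 20, 31, n, 8), (17, 5, 10, p, 14), (17, 5, 10, p, 20), (17, 5, 10, p, 8), (17, 9, 18, z, 14), (17, 9, 18, z, 20), (17, 9, 18, z, 8), (39, 1, 23, y, 17), (39, 1, 23, y, 21), (39, 1, 23, y, 33), (39, 1, 31, u, 17), (39, 1, 31, u, 21), (39, 1, 31, u, 33), (39, 13, 13, s, 17), (39, 13, 13, s, 21), (39, 13, 13, s, 33), (39, 15, 19, a, 17), (39, 15, 19, a, 21), (39, 15, 19, a, 33), (39, 20, 36, m, 17), (39, 20, 36, m, 21), (39, 20, 36, m, 33), (39, 26, 30, a, 17), (39, 26, 30, a, 21), (39, 26, 30, a, 33)}
Apply σ_{D ≠ 1}; surviving tuples: {(17, 15, 35, q, 14), (17, 15, 35, q, 20), (17, 15, 35, q, 8), (17, 20, 31, n, 14), (17, 20, 31, n, 20), (17, 20, 31, n, 8), (17, 5, 10, p, 14), (17, 5, 10, p, 20), (17, 5, 10, p, 8), (17, 9, 18, z, 14), (17, 9, 18, z, 20), (17, 9, 18, z, 8), (39, 13, 13, s, 17), (39, 13, 13, s, 21), (39, 13, 13, s, 33), (39, 15, 19, a, 17), (39, 15, 19, a, 21), (39, 15, 19, a, 33), (39, 20, 36, m, 17), (39, 20, 36, m, 21), (39, 20, 36, m, 33), (39, 26, 30, a, 17), (39, 26, 30, a, 21), (39, 26, 30, a, 33)}
Apply σ_{E ≥ 18}; surviving tuples: {(17, 15, 35, q, 14), (17, 15, 35, q, 20), (17, 15, 35, q, 8), (17, 20, 31, n, 14), (17, 20, 31, n, 20), (17, 20, 31, n, 8), (17, 9, 18, z, 14), (17, 9, 18, z, 20), (17, 9, 18, z, 8), (39, 15, 19, a, 17), (39, 15, 19, a, 21), (39, 15, 19, a, 33), (39, 20, 36, m, 17), (39, 20, 36, m, 21), (39, 20, 36, m, 33), (39, 26, 30, a, 17), (39, 26, 30, a, 21), (39, 26, 30, a, 33)}
Projecting to A, D, G (12 duplicate(s) eliminated): {(17, 15, q), (17, 20, n), (17, 9, z), (39, 15, a), (39, 20, m), (39, 26, a)}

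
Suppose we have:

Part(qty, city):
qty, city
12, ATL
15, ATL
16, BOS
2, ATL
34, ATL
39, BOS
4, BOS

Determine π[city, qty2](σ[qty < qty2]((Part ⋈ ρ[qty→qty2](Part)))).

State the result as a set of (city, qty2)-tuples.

ρ[qty→qty2]: schema becomes (qty2, city); tuples unchanged.
Part ⋈ ρ[qty→qty2](Part) (natural join on city): {(12, ATL, 12), (12, ATL, 15), (12, ATL, 2), (12, ATL, 34), (15, ATL, 12), (15, ATL, 15), (15, ATL, 2), (15, ATL, 34), (16, BOS, 16), (16, BOS, 39), (16, BOS, 4), (2, ATL, 12), (2, ATL, 15), (2, ATL, 2), (2, ATL, 34), (34, ATL, 12), (34, ATL, 15), (34, ATL, 2), (34, ATL, 34), (39, BOS, 16), (39, BOS, 39), (39, BOS, 4), (4, BOS, 16), (4, BOS, 39), (4, BOS, 4)}
Filtering on qty < qty2 leaves {(12, ATL, 15), (12, ATL, 34), (15, ATL, 34), (16, BOS, 39), (2, ATL, 12), (2, ATL, 15), (2, ATL, 34), (4, BOS, 16), (4, BOS, 39)}.
Projecting to city, qty2 (4 duplicate(s) eliminated): {(ATL, 12), (ATL, 15), (ATL, 34), (BOS, 16), (BOS, 39)}

{(ATL, 12), (ATL, 15), (ATL, 34), (BOS, 16), (BOS, 39)}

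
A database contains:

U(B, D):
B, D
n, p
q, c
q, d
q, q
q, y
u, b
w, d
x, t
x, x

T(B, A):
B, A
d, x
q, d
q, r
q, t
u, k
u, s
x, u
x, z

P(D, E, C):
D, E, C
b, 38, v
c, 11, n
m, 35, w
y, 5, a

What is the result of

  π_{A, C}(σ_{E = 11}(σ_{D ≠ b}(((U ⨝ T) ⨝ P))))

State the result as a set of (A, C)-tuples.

{(d, n), (r, n), (t, n)}

Joining U and T on B yields {(q, c, d), (q, c, r), (q, c, t), (q, d, d), (q, d, r), (q, d, t), (q, q, d), (q, q, r), (q, q, t), (q, y, d), (q, y, r), (q, y, t), (u, b, k), (u, b, s), (x, t, u), (x, t, z), (x, x, u), (x, x, z)}.
Joining (U ⨝ T) and P on D yields {(q, c, d, 11, n), (q, c, r, 11, n), (q, c, t, 11, n), (q, y, d, 5, a), (q, y, r, 5, a), (q, y, t, 5, a), (u, b, k, 38, v), (u, b, s, 38, v)}.
Selection D ≠ b: {(q, c, d, 11, n), (q, c, r, 11, n), (q, c, t, 11, n), (q, y, d, 5, a), (q, y, r, 5, a), (q, y, t, 5, a)}
Selection E = 11: {(q, c, d, 11, n), (q, c, r, 11, n), (q, c, t, 11, n)}
π[A, C]: project onto (A, C) → {(d, n), (r, n), (t, n)}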